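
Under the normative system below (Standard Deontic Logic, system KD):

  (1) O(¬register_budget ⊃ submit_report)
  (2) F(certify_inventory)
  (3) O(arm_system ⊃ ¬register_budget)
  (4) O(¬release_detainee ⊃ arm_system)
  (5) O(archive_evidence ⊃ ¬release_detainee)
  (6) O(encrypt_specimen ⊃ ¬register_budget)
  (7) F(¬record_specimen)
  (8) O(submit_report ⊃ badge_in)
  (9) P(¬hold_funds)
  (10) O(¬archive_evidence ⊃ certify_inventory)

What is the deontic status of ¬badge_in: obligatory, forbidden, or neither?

Forbidden

F(certify_inventory) at premise 2 means O(¬certify_inventory).
The contrapositive of premise 10 (O(¬archive_evidence ⊃ certify_inventory)) is O(¬certify_inventory ⊃ archive_evidence), and O(¬certify_inventory) is already established, so O(archive_evidence).
Applying K to premise 5 (O(archive_evidence ⊃ ¬release_detainee)) and O(archive_evidence) yields O(¬release_detainee).
Premise 4 is O(¬release_detainee ⊃ arm_system); since O(¬release_detainee), deontic closure gives O(arm_system).
Applying K to premise 3 (O(arm_system ⊃ ¬register_budget)) and O(arm_system) yields O(¬register_budget).
With premise 1, O(¬register_budget ⊃ submit_report), the K-axiom yields O(submit_report).
From O(submit_report) and premise 8, O(submit_report ⊃ badge_in), we obtain O(badge_in).
Premises 6, 7, 9 do not contribute to this derivation.
Thus O(badge_in), which is F(¬badge_in): ¬badge_in is forbidden.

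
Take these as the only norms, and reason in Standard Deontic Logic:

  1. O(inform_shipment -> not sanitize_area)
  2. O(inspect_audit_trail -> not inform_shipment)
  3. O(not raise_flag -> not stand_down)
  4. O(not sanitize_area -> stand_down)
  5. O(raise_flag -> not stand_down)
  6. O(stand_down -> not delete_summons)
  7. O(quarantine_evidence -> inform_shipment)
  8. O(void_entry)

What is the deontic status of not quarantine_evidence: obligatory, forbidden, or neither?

Obligatory

Premises 3 and 5 are O(not raise_flag -> not stand_down) and O(raise_flag -> not stand_down); every ideal world satisfies not raise_flag or raise_flag, so in either case not stand_down holds — hence O(not stand_down).
Premise 4, O(not sanitize_area -> stand_down), contraposes to O(not stand_down -> sanitize_area); with O(not stand_down) we get O(sanitize_area).
Premise 1 is O(inform_shipment -> not sanitize_area); contrapositively O(sanitize_area -> not inform_shipment). Since O(sanitize_area) holds, K gives O(not inform_shipment).
Premise 7, O(quarantine_evidence -> inform_shipment), contraposes to O(not inform_shipment -> not quarantine_evidence); with O(not inform_shipment) we get O(not quarantine_evidence).
Premises 2, 6, 8 do not contribute to this derivation.
Hence not quarantine_evidence is obligatory.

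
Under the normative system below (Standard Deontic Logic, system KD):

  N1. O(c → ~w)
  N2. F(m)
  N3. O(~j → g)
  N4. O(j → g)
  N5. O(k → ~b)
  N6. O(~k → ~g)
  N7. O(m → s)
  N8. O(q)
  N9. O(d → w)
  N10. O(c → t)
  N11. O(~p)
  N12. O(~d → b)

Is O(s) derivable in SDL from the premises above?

No

Premise 7 is O(m → s), but O(m) is not derivable from the premises, so it does not yield O(s).
No other premise forces O(s). An ideal world satisfying every premise can still have s false, so O(s) is not derivable.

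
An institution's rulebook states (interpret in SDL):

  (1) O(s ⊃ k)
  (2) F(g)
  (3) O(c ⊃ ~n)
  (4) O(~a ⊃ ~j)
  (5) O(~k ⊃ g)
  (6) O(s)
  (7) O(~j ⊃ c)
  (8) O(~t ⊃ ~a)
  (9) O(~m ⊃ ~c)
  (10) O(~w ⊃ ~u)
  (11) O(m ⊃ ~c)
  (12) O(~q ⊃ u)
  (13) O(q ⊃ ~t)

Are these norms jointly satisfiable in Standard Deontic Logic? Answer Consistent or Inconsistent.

Premise 5 is O(~k ⊃ g), but O(~k) is not derivable from the premises, so it does not yield O(g).
So O(g) is not derivable, and the apparent clash with O(~g) does not arise.
A world satisfying every obligation exists (e.g. a=true, c=false, g=false, j=true, k=true, m=false, n=false, q=false, s=true, t=true, u=true, w=true); no atom is both obligatory and forbidden, so the set is consistent.

Consistent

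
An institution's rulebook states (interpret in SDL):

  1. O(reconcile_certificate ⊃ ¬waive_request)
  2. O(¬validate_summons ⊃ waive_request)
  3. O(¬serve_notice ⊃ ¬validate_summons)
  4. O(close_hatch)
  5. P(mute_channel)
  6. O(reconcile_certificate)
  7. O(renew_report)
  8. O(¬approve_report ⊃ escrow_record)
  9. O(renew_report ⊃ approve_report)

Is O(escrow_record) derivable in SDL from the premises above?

Premise 8 is O(¬approve_report ⊃ escrow_record), but O(¬approve_report) is not derivable from the premises, so it does not yield O(escrow_record).
No other premise forces O(escrow_record). An ideal world satisfying every premise can still have escrow_record false, so O(escrow_record) is not derivable.

No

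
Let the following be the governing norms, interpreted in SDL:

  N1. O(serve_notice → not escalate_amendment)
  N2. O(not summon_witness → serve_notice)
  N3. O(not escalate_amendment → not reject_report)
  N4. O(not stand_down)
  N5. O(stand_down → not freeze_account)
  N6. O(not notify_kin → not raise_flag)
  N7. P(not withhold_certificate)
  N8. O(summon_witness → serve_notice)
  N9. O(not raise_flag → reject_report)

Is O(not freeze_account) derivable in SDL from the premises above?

No

Premise 5 is O(stand_down → not freeze_account), but O(stand_down) is not derivable from the premises, so it does not yield O(not freeze_account).
No other premise forces O(not freeze_account). An ideal world satisfying every premise can still have not freeze_account false, so O(not freeze_account) is not derivable.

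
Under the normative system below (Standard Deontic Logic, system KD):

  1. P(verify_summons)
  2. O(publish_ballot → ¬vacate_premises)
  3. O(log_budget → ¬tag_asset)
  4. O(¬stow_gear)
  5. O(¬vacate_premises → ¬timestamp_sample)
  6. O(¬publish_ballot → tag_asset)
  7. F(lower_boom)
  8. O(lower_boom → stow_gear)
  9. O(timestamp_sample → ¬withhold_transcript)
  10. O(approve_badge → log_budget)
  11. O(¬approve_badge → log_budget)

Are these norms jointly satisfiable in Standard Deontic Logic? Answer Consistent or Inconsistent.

Premise 8 is O(lower_boom → stow_gear), but O(lower_boom) is not derivable from the premises, so it does not yield O(stow_gear).
So O(stow_gear) is not derivable, and the apparent clash with O(¬stow_gear) does not arise.
A world satisfying every obligation exists (e.g. approve_badge=false, log_budget=true, lower_boom=false, publish_ballot=true, stow_gear=false, tag_asset=false, timestamp_sample=false, vacate_premises=false, verify_summons=false, withhold_transcript=false); no atom is both obligatory and forbidden, so the set is consistent.

Consistent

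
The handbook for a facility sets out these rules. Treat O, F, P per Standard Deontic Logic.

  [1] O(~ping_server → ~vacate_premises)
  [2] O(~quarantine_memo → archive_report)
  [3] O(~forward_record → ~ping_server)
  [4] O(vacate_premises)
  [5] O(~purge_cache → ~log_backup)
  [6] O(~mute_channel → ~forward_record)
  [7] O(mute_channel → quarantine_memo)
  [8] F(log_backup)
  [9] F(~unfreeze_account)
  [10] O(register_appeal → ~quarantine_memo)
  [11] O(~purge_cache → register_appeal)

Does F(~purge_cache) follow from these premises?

Premise 4 states O(vacate_premises) outright.
Premise 1 is O(~ping_server → ~vacate_premises); contrapositively O(vacate_premises → ping_server). Since O(vacate_premises) holds, K gives O(ping_server).
The contrapositive of premise 3 (O(~forward_record → ~ping_server)) is O(ping_server → forward_record), and O(ping_server) is already established, so O(forward_record).
Premise 6 is O(~mute_channel → ~forward_record); contrapositively O(forward_record → mute_channel). Since O(forward_record) holds, K gives O(mute_channel).
Applying K to premise 7 (O(mute_channel → quarantine_memo)) and O(mute_channel) yields O(quarantine_memo).
The contrapositive of premise 10 (O(register_appeal → ~quarantine_memo)) is O(quarantine_memo → ~register_appeal), and O(quarantine_memo) is already established, so O(~register_appeal).
Premise 11, O(~purge_cache → register_appeal), contraposes to O(~register_appeal → purge_cache); with O(~register_appeal) we get O(purge_cache).
Premises 2, 5, 8, 9 do not contribute to this derivation.
So O(purge_cache) holds, i.e. F(~purge_cache). The claim follows.

Yes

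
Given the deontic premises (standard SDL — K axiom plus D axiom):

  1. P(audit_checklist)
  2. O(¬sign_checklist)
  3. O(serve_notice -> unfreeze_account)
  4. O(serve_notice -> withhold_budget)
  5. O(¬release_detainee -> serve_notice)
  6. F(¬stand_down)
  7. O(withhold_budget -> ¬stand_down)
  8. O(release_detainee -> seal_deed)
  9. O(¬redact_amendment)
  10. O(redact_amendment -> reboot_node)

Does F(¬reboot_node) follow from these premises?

Premise 10 is O(redact_amendment -> reboot_node), but O(redact_amendment) is not derivable from the premises, so it does not yield O(reboot_node).
No other premise forces O(reboot_node). An ideal world satisfying every premise can still have ¬reboot_node true, so F(¬reboot_node) is not derivable.

No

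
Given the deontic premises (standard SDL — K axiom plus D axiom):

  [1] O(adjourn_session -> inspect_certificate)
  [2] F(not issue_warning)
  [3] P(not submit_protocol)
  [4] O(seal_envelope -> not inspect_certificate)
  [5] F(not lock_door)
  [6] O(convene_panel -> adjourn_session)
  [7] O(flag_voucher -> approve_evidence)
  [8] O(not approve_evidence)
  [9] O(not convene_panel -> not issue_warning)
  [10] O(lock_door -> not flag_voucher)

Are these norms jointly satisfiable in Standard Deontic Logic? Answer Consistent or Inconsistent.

Premise 7 is O(flag_voucher -> approve_evidence), but O(flag_voucher) is not derivable from the premises, so it does not yield O(approve_evidence).
So O(approve_evidence) is not derivable, and the apparent clash with O(not approve_evidence) does not arise.
A world satisfying every obligation exists (e.g. adjourn_session=true, approve_evidence=false, convene_panel=true, flag_voucher=false, inspect_certificate=true, issue_warning=true, lock_door=true, seal_envelope=false, submit_protocol=false); no atom is both obligatory and forbidden, so the set is consistent.

Consistent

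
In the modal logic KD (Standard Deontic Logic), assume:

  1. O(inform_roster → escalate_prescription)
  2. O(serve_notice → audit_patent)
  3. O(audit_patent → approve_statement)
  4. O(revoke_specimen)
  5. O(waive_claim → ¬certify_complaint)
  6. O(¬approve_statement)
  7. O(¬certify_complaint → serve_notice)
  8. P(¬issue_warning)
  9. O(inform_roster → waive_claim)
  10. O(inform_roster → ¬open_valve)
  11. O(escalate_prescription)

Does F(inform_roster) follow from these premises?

Premise 6 gives O(¬approve_statement).
The contrapositive of premise 3 (O(audit_patent → approve_statement)) is O(¬approve_statement → ¬audit_patent), and O(¬approve_statement) is already established, so O(¬audit_patent).
Premise 2 is O(serve_notice → audit_patent); contrapositively O(¬audit_patent → ¬serve_notice). Since O(¬audit_patent) holds, K gives O(¬serve_notice).
Premise 7 is O(¬certify_complaint → serve_notice); contrapositively O(¬serve_notice → certify_complaint). Since O(¬serve_notice) holds, K gives O(certify_complaint).
The contrapositive of premise 5 (O(waive_claim → ¬certify_complaint)) is O(certify_complaint → ¬waive_claim), and O(certify_complaint) is already established, so O(¬waive_claim).
The contrapositive of premise 9 (O(inform_roster → waive_claim)) is O(¬waive_claim → ¬inform_roster), and O(¬waive_claim) is already established, so O(¬inform_roster).
Premises 1, 4, 8, 10, 11 do not contribute to this derivation.
So O(¬inform_roster) holds, i.e. F(inform_roster). The claim follows.

Yes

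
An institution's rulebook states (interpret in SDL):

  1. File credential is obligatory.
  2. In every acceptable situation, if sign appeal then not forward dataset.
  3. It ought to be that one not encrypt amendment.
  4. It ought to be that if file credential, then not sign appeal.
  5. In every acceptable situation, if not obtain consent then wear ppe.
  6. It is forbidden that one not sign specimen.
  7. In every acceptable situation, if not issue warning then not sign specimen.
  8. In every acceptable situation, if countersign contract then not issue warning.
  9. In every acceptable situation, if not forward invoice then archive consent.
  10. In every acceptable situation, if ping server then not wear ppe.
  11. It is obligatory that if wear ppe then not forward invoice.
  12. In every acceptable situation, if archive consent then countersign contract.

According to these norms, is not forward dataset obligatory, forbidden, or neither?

Neither

Premise 2 is O(sign_appeal → ¬forward_dataset), but O(sign_appeal) is not derivable from the premises, so it does not yield O(¬forward_dataset).
No premise or chain of K-axiom applications forces O(¬forward_dataset), and none forces O(forward_dataset). So ¬forward_dataset is neither obligatory nor forbidden under these norms.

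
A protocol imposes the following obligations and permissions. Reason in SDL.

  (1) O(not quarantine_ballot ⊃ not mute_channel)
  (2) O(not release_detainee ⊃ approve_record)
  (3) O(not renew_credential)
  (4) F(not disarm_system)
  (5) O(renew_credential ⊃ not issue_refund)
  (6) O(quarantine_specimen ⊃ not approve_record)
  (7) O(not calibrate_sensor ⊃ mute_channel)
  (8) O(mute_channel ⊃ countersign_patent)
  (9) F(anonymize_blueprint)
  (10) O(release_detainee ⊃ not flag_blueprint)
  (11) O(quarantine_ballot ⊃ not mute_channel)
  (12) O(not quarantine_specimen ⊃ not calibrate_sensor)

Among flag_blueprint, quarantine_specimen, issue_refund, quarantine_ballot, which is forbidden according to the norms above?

Premises 11 and 1 are O(quarantine_ballot ⊃ not mute_channel) and O(not quarantine_ballot ⊃ not mute_channel); every ideal world satisfies quarantine_ballot or not quarantine_ballot, so in either case not mute_channel holds — hence O(not mute_channel).
Premise 7 is O(not calibrate_sensor ⊃ mute_channel); contrapositively O(not mute_channel ⊃ calibrate_sensor). Since O(not mute_channel) holds, K gives O(calibrate_sensor).
Premise 12, O(not quarantine_specimen ⊃ not calibrate_sensor), contraposes to O(calibrate_sensor ⊃ quarantine_specimen); with O(calibrate_sensor) we get O(quarantine_specimen).
Applying K to premise 6 (O(quarantine_specimen ⊃ not approve_record)) and O(quarantine_specimen) yields O(not approve_record).
Premise 2, O(not release_detainee ⊃ approve_record), contraposes to O(not approve_record ⊃ release_detainee); with O(not approve_record) we get O(release_detainee).
With premise 10, O(release_detainee ⊃ not flag_blueprint), the K-axiom yields O(not flag_blueprint).
So O(not flag_blueprint) holds, i.e. flag_blueprint is forbidden. None of the other listed options is forbidden under the premises.

flag_blueprint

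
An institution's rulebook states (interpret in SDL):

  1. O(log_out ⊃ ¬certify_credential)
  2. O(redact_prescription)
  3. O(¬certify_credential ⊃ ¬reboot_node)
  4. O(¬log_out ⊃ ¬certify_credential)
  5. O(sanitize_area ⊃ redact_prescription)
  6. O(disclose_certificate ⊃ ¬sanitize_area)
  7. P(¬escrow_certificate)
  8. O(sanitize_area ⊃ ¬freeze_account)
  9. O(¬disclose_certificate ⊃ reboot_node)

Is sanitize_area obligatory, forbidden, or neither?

Forbidden

By case analysis on log_out: premise 1 gives O(log_out ⊃ ¬certify_credential) and premise 4 gives O(¬log_out ⊃ ¬certify_credential), so O(¬certify_credential) either way.
From O(¬certify_credential) and premise 3, O(¬certify_credential ⊃ ¬reboot_node), we obtain O(¬reboot_node).
The contrapositive of premise 9 (O(¬disclose_certificate ⊃ reboot_node)) is O(¬reboot_node ⊃ disclose_certificate), and O(¬reboot_node) is already established, so O(disclose_certificate).
From O(disclose_certificate) and premise 6, O(disclose_certificate ⊃ ¬sanitize_area), we obtain O(¬sanitize_area).
Premises 2, 5, 7, 8 do not contribute to this derivation.
Thus O(¬sanitize_area), which is F(sanitize_area): sanitize_area is forbidden.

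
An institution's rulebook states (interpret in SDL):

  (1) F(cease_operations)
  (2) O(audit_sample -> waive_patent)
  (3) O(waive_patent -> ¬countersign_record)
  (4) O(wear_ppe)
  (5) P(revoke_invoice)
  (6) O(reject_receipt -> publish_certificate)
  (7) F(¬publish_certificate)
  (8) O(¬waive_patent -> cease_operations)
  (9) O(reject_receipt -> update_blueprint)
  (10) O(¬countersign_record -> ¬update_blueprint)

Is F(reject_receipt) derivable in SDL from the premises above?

Yes

F(cease_operations) at premise 1 means O(¬cease_operations).
The contrapositive of premise 8 (O(¬waive_patent -> cease_operations)) is O(¬cease_operations -> waive_patent), and O(¬cease_operations) is already established, so O(waive_patent).
From O(waive_patent) and premise 3, O(waive_patent -> ¬countersign_record), we obtain O(¬countersign_record).
From O(¬countersign_record) and premise 10, O(¬countersign_record -> ¬update_blueprint), we obtain O(¬update_blueprint).
The contrapositive of premise 9 (O(reject_receipt -> update_blueprint)) is O(¬update_blueprint -> ¬reject_receipt), and O(¬update_blueprint) is already established, so O(¬reject_receipt).
Premises 2, 4, 5, 6, 7 do not contribute to this derivation.
So O(¬reject_receipt) holds, i.e. F(reject_receipt). The claim follows.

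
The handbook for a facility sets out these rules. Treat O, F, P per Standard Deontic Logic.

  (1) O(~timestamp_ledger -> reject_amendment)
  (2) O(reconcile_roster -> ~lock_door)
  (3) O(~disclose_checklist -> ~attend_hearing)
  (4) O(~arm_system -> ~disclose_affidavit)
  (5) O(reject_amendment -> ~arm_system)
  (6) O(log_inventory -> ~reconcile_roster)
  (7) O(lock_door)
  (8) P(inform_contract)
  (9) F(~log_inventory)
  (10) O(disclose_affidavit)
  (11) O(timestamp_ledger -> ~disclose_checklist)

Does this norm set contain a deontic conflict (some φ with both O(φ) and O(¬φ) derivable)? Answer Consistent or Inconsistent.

Consistent

Premise 2 is O(reconcile_roster -> ~lock_door), but O(reconcile_roster) is not derivable from the premises, so it does not yield O(~lock_door).
So O(~lock_door) is not derivable, and the apparent clash with O(lock_door) does not arise.
A world satisfying every obligation exists (e.g. arm_system=true, attend_hearing=false, disclose_affidavit=true, disclose_checklist=false, inform_contract=false, lock_door=true, log_inventory=true, reconcile_roster=false, reject_amendment=false, timestamp_ledger=true); no atom is both obligatory and forbidden, so the set is consistent.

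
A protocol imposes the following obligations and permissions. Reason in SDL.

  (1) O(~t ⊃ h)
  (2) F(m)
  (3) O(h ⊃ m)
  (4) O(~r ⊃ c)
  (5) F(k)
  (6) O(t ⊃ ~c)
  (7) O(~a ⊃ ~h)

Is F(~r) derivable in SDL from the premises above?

Yes

Premise 2, F(m), is equivalent to O(~m).
The contrapositive of premise 3 (O(h ⊃ m)) is O(~m ⊃ ~h), and O(~m) is already established, so O(~h).
Premise 1 is O(~t ⊃ h); contrapositively O(~h ⊃ t). Since O(~h) holds, K gives O(t).
From O(t) and premise 6, O(t ⊃ ~c), we obtain O(~c).
Premise 4 is O(~r ⊃ c); contrapositively O(~c ⊃ r). Since O(~c) holds, K gives O(r).
Premises 5, 7 do not contribute to this derivation.
So O(r) holds, i.e. F(~r). The claim follows.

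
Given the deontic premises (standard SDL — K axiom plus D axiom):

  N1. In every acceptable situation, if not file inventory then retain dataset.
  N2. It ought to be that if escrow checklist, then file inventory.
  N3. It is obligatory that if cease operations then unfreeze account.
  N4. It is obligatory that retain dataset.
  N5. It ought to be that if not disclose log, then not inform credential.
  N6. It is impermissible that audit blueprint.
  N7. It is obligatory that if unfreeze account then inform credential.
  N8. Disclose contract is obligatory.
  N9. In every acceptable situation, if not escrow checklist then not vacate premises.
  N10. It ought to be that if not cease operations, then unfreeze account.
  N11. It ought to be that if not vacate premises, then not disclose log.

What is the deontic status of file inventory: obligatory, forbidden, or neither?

Obligatory

Premises 3 and 10 are O(cease_operations → unfreeze_account) and O(¬cease_operations → unfreeze_account); every ideal world satisfies cease_operations or ¬cease_operations, so in either case unfreeze_account holds — hence O(unfreeze_account).
Premise 7 is O(unfreeze_account → inform_credential); since O(unfreeze_account), deontic closure gives O(inform_credential).
Premise 5 is O(¬disclose_log → ¬inform_credential); contrapositively O(inform_credential → disclose_log). Since O(inform_credential) holds, K gives O(disclose_log).
Premise 11, O(¬vacate_premises → ¬disclose_log), contraposes to O(disclose_log → vacate_premises); with O(disclose_log) we get O(vacate_premises).
Premise 9 is O(¬escrow_checklist → ¬vacate_premises); contrapositively O(vacate_premises → escrow_checklist). Since O(vacate_premises) holds, K gives O(escrow_checklist).
Applying K to premise 2 (O(escrow_checklist → file_inventory)) and O(escrow_checklist) yields O(file_inventory).
Premises 1, 4, 6, 8 do not contribute to this derivation.
Hence file_inventory is obligatory.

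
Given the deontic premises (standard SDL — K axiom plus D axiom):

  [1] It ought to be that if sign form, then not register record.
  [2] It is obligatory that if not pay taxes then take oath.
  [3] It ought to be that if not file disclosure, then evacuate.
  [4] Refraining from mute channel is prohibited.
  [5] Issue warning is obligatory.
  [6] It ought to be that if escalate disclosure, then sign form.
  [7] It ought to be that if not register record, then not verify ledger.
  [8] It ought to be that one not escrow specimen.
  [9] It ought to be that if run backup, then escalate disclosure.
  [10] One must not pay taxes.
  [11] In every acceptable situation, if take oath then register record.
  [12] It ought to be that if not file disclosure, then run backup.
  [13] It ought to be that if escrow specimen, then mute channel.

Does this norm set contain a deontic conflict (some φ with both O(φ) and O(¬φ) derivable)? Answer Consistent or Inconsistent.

Premise 13 is O(escrow_specimen → mute_channel); even if O(mute_channel) held, inferring O(escrow_specimen) would be affirming the consequent — invalid.
So O(escrow_specimen) is not derivable, and the apparent clash with O(¬escrow_specimen) does not arise.
A world satisfying every obligation exists (e.g. escalate_disclosure=false, escrow_specimen=false, evacuate=false, file_disclosure=true, issue_warning=true, mute_channel=true, pay_taxes=false, register_record=true, run_backup=false, sign_form=false, take_oath=true, verify_ledger=false); no atom is both obligatory and forbidden, so the set is consistent.

Consistent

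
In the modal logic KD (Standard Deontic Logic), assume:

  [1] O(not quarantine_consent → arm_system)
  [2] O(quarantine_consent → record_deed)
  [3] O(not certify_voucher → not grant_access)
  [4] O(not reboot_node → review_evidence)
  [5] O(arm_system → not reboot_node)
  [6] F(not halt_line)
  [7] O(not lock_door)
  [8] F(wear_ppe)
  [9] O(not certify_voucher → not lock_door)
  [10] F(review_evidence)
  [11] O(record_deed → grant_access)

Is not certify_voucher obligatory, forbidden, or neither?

Forbidden

Premise 10 is F(review_evidence), i.e. O(not review_evidence).
Premise 4 is O(not reboot_node → review_evidence); contrapositively O(not review_evidence → reboot_node). Since O(not review_evidence) holds, K gives O(reboot_node).
Premise 5 is O(arm_system → not reboot_node); contrapositively O(reboot_node → not arm_system). Since O(reboot_node) holds, K gives O(not arm_system).
The contrapositive of premise 1 (O(not quarantine_consent → arm_system)) is O(not arm_system → quarantine_consent), and O(not arm_system) is already established, so O(quarantine_consent).
Premise 2 is O(quarantine_consent → record_deed); since O(quarantine_consent), deontic closure gives O(record_deed).
Applying K to premise 11 (O(record_deed → grant_access)) and O(record_deed) yields O(grant_access).
The contrapositive of premise 3 (O(not certify_voucher → not grant_access)) is O(grant_access → certify_voucher), and O(grant_access) is already established, so O(certify_voucher).
Premises 6, 7, 8, 9 do not contribute to this derivation.
Thus O(certify_voucher), which is F(not certify_voucher): not certify_voucher is forbidden.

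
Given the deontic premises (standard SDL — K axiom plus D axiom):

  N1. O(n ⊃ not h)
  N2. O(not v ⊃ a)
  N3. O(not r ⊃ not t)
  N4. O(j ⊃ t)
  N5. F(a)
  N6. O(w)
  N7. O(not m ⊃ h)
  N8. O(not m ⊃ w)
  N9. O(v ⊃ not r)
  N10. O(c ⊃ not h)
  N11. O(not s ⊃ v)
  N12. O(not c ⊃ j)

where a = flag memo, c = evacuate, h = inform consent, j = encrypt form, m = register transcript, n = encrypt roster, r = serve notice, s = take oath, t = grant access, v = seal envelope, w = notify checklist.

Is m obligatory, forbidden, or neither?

Obligatory

Premise 5 is F(a), i.e. O(not a).
Premise 2 is O(not v ⊃ a); contrapositively O(not a ⊃ v). Since O(not a) holds, K gives O(v).
From O(v) and premise 9, O(v ⊃ not r), we obtain O(not r).
From O(not r) and premise 3, O(not r ⊃ not t), we obtain O(not t).
Premise 4, O(j ⊃ t), contraposes to O(not t ⊃ not j); with O(not t) we get O(not j).
Premise 12, O(not c ⊃ j), contraposes to O(not j ⊃ c); with O(not j) we get O(c).
With premise 10, O(c ⊃ not h), the K-axiom yields O(not h).
Premise 7, O(not m ⊃ h), contraposes to O(not h ⊃ m); with O(not h) we get O(m).
Premises 1, 6, 8, 11 do not contribute to this derivation.
Hence m is obligatory.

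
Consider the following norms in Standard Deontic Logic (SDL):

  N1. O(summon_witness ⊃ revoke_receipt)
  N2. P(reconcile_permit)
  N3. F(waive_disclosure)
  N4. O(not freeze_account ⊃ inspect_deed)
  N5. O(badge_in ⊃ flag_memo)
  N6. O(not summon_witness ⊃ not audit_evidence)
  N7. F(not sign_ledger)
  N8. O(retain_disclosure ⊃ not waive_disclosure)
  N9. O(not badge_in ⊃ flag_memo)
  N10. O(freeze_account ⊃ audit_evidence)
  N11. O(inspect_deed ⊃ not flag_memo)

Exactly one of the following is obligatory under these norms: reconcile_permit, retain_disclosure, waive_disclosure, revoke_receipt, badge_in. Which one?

Premises 9 and 5 are O(not badge_in ⊃ flag_memo) and O(badge_in ⊃ flag_memo); every ideal world satisfies not badge_in or badge_in, so in either case flag_memo holds — hence O(flag_memo).
The contrapositive of premise 11 (O(inspect_deed ⊃ not flag_memo)) is O(flag_memo ⊃ not inspect_deed), and O(flag_memo) is already established, so O(not inspect_deed).
Premise 4 is O(not freeze_account ⊃ inspect_deed); contrapositively O(not inspect_deed ⊃ freeze_account). Since O(not inspect_deed) holds, K gives O(freeze_account).
With premise 10, O(freeze_account ⊃ audit_evidence), the K-axiom yields O(audit_evidence).
The contrapositive of premise 6 (O(not summon_witness ⊃ not audit_evidence)) is O(audit_evidence ⊃ summon_witness), and O(audit_evidence) is already established, so O(summon_witness).
From O(summon_witness) and premise 1, O(summon_witness ⊃ revoke_receipt), we obtain O(revoke_receipt).
So O(revoke_receipt) holds — revoke_receipt is obligatory. None of the other listed options is made obligatory by any chain of premises.

revoke_receipt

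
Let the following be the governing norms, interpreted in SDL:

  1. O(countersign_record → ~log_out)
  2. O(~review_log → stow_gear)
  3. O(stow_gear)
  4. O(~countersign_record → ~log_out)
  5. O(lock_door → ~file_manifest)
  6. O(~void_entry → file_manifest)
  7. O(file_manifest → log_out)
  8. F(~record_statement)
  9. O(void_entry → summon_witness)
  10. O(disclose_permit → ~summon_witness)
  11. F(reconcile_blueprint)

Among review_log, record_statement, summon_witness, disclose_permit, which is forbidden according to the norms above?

disclose_permit

By case analysis on countersign_record: premise 1 gives O(countersign_record → ~log_out) and premise 4 gives O(~countersign_record → ~log_out), so O(~log_out) either way.
Premise 7 is O(file_manifest → log_out); contrapositively O(~log_out → ~file_manifest). Since O(~log_out) holds, K gives O(~file_manifest).
The contrapositive of premise 6 (O(~void_entry → file_manifest)) is O(~file_manifest → void_entry), and O(~file_manifest) is already established, so O(void_entry).
With premise 9, O(void_entry → summon_witness), the K-axiom yields O(summon_witness).
Premise 10 is O(disclose_permit → ~summon_witness); contrapositively O(summon_witness → ~disclose_permit). Since O(summon_witness) holds, K gives O(~disclose_permit).
So O(~disclose_permit) holds, i.e. disclose_permit is forbidden. None of the other listed options is forbidden under the premises.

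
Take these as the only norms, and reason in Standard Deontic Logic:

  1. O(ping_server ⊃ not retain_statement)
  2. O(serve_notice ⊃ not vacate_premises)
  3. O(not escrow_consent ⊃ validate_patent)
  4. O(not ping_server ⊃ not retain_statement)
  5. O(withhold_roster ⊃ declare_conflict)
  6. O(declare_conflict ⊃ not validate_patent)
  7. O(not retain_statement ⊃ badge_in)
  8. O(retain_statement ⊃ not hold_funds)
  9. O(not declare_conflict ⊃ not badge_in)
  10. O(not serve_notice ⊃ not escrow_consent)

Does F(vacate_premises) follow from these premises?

By case analysis on not ping_server: premise 4 gives O(not ping_server ⊃ not retain_statement) and premise 1 gives O(ping_server ⊃ not retain_statement), so O(not retain_statement) either way.
From O(not retain_statement) and premise 7, O(not retain_statement ⊃ badge_in), we obtain O(badge_in).
Premise 9 is O(not declare_conflict ⊃ not badge_in); contrapositively O(badge_in ⊃ declare_conflict). Since O(badge_in) holds, K gives O(declare_conflict).
From O(declare_conflict) and premise 6, O(declare_conflict ⊃ not validate_patent), we obtain O(not validate_patent).
Premise 3 is O(not escrow_consent ⊃ validate_patent); contrapositively O(not validate_patent ⊃ escrow_consent). Since O(not validate_patent) holds, K gives O(escrow_consent).
Premise 10, O(not serve_notice ⊃ not escrow_consent), contraposes to O(escrow_consent ⊃ serve_notice); with O(escrow_consent) we get O(serve_notice).
Applying K to premise 2 (O(serve_notice ⊃ not vacate_premises)) and O(serve_notice) yields O(not vacate_premises).
Premises 5, 8 do not contribute to this derivation.
So O(not vacate_premises) holds, i.e. F(vacate_premises). The claim follows.

Yes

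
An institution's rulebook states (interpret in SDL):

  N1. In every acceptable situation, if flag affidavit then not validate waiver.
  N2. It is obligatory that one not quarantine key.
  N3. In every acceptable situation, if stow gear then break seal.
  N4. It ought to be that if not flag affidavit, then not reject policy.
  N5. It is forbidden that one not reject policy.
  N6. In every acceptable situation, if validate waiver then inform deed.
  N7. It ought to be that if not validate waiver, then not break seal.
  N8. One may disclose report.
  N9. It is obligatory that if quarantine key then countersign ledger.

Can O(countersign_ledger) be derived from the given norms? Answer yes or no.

No

Premise 9 is O(quarantine_key → countersign_ledger), but O(quarantine_key) is not derivable from the premises, so it does not yield O(countersign_ledger).
No other premise forces O(countersign_ledger). An ideal world satisfying every premise can still have countersign_ledger false, so O(countersign_ledger) is not derivable.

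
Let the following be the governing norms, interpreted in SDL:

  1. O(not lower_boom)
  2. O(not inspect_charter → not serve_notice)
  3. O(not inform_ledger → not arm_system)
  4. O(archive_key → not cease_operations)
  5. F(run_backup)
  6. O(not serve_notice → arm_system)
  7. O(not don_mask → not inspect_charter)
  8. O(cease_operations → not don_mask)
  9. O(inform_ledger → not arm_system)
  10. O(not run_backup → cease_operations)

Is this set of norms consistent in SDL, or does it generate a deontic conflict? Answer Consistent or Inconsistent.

Premises 3 and 9 are O(not inform_ledger → not arm_system) and O(inform_ledger → not arm_system); every ideal world satisfies not inform_ledger or inform_ledger, so in either case not arm_system holds — hence O(not arm_system).
The contrapositive of premise 6 (O(not serve_notice → arm_system)) is O(not arm_system → serve_notice), and O(not arm_system) is already established, so O(serve_notice).
Premise 2 is O(not inspect_charter → not serve_notice); contrapositively O(serve_notice → inspect_charter). Since O(serve_notice) holds, K gives O(inspect_charter).
Premise 7 is O(not don_mask → not inspect_charter); contrapositively O(inspect_charter → don_mask). Since O(inspect_charter) holds, K gives O(don_mask).
Premise 8, O(cease_operations → not don_mask), contraposes to O(don_mask → not cease_operations); with O(don_mask) we get O(not cease_operations).
Premise 10, O(not run_backup → cease_operations), contraposes to O(not cease_operations → run_backup); with O(not cease_operations) we get O(run_backup).
However, F(run_backup) at premise 5 amounts to O(not run_backup).
We now have both O(run_backup) and O(not run_backup) — run_backup is simultaneously obligatory and forbidden, violating the D-axiom.

Inconsistent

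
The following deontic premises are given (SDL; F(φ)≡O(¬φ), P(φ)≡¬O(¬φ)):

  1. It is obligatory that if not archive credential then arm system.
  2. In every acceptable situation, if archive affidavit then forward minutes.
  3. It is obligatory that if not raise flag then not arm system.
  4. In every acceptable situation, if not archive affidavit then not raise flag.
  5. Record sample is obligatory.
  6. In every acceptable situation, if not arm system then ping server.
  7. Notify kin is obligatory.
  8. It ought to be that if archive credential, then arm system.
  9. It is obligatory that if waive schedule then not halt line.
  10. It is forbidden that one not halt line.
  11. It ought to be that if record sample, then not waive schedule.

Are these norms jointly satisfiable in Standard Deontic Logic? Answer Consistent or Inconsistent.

Consistent

Premise 9 is O(waive_schedule → ¬halt_line), but O(waive_schedule) is not derivable from the premises, so it does not yield O(¬halt_line).
So O(¬halt_line) is not derivable, and the apparent clash with O(halt_line) does not arise.
A world satisfying every obligation exists (e.g. archive_affidavit=true, archive_credential=false, arm_system=true, forward_minutes=true, halt_line=true, notify_kin=true, ping_server=false, raise_flag=true, record_sample=true, waive_schedule=false); no atom is both obligatory and forbidden, so the set is consistent.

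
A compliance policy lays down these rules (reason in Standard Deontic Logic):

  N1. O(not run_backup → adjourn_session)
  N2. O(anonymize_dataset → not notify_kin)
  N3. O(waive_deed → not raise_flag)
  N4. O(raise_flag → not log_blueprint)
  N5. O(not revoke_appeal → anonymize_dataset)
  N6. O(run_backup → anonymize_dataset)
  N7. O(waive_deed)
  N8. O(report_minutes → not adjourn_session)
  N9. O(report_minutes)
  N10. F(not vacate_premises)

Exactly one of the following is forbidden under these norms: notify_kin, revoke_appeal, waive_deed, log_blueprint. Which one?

Premise 9 gives O(report_minutes).
From O(report_minutes) and premise 8, O(report_minutes → not adjourn_session), we obtain O(not adjourn_session).
The contrapositive of premise 1 (O(not run_backup → adjourn_session)) is O(not adjourn_session → run_backup), and O(not adjourn_session) is already established, so O(run_backup).
Premise 6 is O(run_backup → anonymize_dataset); since O(run_backup), deontic closure gives O(anonymize_dataset).
With premise 2, O(anonymize_dataset → not notify_kin), the K-axiom yields O(not notify_kin).
So O(not notify_kin) holds, i.e. notify_kin is forbidden. None of the other listed options is forbidden under the premises.

notify_kin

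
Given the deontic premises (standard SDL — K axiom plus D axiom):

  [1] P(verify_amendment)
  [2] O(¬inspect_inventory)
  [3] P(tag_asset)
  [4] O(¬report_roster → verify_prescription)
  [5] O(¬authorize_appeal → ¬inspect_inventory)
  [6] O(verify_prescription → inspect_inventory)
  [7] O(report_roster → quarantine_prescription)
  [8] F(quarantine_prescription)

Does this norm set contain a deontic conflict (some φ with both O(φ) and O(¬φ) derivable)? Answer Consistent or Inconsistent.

From premise 2 we have O(¬inspect_inventory).
The contrapositive of premise 6 (O(verify_prescription → inspect_inventory)) is O(¬inspect_inventory → ¬verify_prescription), and O(¬inspect_inventory) is already established, so O(¬verify_prescription).
Premise 4, O(¬report_roster → verify_prescription), contraposes to O(¬verify_prescription → report_roster); with O(¬verify_prescription) we get O(report_roster).
Premise 7 is O(report_roster → quarantine_prescription); since O(report_roster), deontic closure gives O(quarantine_prescription).
But premise 8, F(quarantine_prescription), means O(¬quarantine_prescription).
We now have both O(quarantine_prescription) and O(¬quarantine_prescription) — quarantine_prescription is simultaneously obligatory and forbidden, violating the D-axiom.

Inconsistent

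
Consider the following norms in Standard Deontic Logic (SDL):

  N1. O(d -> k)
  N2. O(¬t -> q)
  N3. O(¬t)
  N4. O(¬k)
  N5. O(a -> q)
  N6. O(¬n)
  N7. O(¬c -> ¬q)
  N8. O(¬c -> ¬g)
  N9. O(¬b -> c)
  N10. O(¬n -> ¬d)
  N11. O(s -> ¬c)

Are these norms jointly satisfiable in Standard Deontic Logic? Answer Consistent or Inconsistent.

Consistent

Premise 1 is O(d -> k), but O(d) is not derivable from the premises, so it does not yield O(k).
So O(k) is not derivable, and the apparent clash with O(¬k) does not arise.
A world satisfying every obligation exists (e.g. a=false, b=false, c=true, d=false, g=false, k=false, n=false, q=true, s=false, t=false); no atom is both obligatory and forbidden, so the set is consistent.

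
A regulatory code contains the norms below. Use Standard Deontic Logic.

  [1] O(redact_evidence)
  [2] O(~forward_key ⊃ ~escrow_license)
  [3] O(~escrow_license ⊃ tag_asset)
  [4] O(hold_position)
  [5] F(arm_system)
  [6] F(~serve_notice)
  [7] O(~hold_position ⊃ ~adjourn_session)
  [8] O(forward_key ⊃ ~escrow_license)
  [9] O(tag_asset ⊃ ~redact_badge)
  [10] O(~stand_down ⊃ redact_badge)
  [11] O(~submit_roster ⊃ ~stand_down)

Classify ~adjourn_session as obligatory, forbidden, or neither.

Premise 7 is O(~hold_position ⊃ ~adjourn_session), but O(~hold_position) is not derivable from the premises, so it does not yield O(~adjourn_session).
No premise or chain of K-axiom applications forces O(~adjourn_session), and none forces O(adjourn_session). So ~adjourn_session is neither obligatory nor forbidden under these norms.

Neither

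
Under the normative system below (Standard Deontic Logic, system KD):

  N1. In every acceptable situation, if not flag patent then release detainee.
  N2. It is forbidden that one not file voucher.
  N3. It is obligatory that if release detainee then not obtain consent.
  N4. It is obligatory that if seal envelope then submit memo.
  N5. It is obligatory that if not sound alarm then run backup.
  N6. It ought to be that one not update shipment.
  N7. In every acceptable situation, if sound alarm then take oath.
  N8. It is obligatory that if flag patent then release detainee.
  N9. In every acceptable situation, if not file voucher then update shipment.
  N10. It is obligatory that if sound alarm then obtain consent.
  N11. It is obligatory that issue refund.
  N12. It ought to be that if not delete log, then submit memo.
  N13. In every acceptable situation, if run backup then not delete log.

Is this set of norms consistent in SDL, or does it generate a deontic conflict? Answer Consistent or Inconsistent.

Consistent

Premise 9 is O(¬file_voucher → update_shipment), but O(¬file_voucher) is not derivable from the premises, so it does not yield O(update_shipment).
So O(update_shipment) is not derivable, and the apparent clash with O(¬update_shipment) does not arise.
A world satisfying every obligation exists (e.g. delete_log=false, file_voucher=true, flag_patent=false, issue_refund=true, obtain_consent=false, release_detainee=true, run_backup=true, seal_envelope=false, sound_alarm=false, submit_memo=true, take_oath=false, update_shipment=false); no atom is both obligatory and forbidden, so the set is consistent.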